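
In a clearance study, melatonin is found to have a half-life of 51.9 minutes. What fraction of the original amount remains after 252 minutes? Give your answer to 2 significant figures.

0.035

n = 252/51.9 ≈ 4.8555 half-lives.
Fraction remaining = (1/2)^4.8555 ≈ 0.034542.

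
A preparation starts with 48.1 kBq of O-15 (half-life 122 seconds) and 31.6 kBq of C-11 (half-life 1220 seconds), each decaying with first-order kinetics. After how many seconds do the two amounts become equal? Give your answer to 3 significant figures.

Set 48.1·(1/2)^(t/122) = 31.6·(1/2)^(t/1220).
Taking log₂: log₂(48.1/31.6) = t·(1/122 − 1/1220).
log₂(1.5222) = 0.60611; 1/122 − 1/1220 = 0.007377.
t = 0.60611 / 0.007377 ≈ 82.162 seconds.

82.2 seconds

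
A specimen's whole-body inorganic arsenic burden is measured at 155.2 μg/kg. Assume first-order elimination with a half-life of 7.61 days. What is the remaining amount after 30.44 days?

9.7 μg/kg

Elapsed time is 4 half-lives (30.44/7.61).
Each half-life halves the amount: 155.2 × (1/2)^4 = 155.2/16 = 9.7 μg/kg.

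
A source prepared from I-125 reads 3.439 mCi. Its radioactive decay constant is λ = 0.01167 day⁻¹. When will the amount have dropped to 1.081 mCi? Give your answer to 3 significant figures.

t½ = ln 2 / λ = 0.69315 / 0.01167 ≈ 59.396 days.
Fraction remaining = 1.081/3.439 ≈ 0.31434.
n = log₂(3.439/1.081) = ln(3.1813)/ln 2 ≈ 1.6696 half-lives.
t = n × t½ = 1.6696 × 59.396 ≈ 99.168 days.

99.2 days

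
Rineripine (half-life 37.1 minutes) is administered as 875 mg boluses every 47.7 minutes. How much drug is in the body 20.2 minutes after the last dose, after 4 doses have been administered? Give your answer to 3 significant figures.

The 4 doses were given 163.3, 115.6, 67.9, 20.2 minutes ago.
Total = 875·(1/2)^(163.3/37.1) + 875·(1/2)^(115.6/37.1) + 875·(1/2)^(67.9/37.1) + 875·(1/2)^(20.2/37.1)
      = 41.399 + 100.93 + 246.07 + 599.94 ≈ 988.34 mg.

988 mg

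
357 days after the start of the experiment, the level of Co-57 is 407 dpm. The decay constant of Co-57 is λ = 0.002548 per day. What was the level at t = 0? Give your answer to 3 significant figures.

t½ = ln 2 / λ = 0.69315 / 0.002548 ≈ 272.04 days.
Number of half-lives elapsed: n = 357/272.04 ≈ 1.3123.
A₀ = A × 2^n = 407 × 2^1.3123 = 407 × 2.4834 ≈ 1010.8 dpm.

1010 dpm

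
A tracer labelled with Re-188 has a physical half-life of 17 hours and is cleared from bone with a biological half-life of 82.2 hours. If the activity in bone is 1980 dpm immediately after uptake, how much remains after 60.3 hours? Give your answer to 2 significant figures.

100 dpm

1/t_eff = 1/t_phys + 1/t_biol = 1/17 + 1/82.2 = 0.070989 per hour.
t_eff = 17 × 82.2 / (17 + 82.2) ≈ 14.087 hours.
Remaining = 1980 × (1/2)^(60.3/14.087) = 1980 × (1/2)^4.2806 ≈ 101.87 dpm.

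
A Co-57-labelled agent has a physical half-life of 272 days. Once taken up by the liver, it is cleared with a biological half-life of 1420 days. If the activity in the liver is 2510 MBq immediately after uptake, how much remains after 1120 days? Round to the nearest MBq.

84 MBq

1/t_eff = 1/t_phys + 1/t_biol = 1/272 + 1/1420 = 0.0043807 per day.
t_eff = 272 × 1420 / (272 + 1420) ≈ 228.27 days.
Remaining = 2510 × (1/2)^(1120/228.27) = 2510 × (1/2)^4.9064 ≈ 83.696 MBq.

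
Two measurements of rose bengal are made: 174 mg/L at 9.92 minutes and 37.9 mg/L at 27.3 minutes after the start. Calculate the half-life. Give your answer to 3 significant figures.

7.90 minutes

Over Δt = 27.3 − 9.92 = 17.38 minutes, the level fell by a factor of 174/37.9 ≈ 4.591.
n = log₂(4.591) ≈ 2.1988 half-lives, so t½ = 17.38/2.1988 ≈ 7.9042 minutes.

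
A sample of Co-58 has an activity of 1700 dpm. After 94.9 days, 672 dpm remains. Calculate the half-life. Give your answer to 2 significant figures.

A/A₀ = 672/1700 ≈ 0.39529.
n = log₂(2.5298) ≈ 1.339 half-lives elapsed in 94.9 days.
t½ = 94.9/1.339 ≈ 70.874 days.

71 days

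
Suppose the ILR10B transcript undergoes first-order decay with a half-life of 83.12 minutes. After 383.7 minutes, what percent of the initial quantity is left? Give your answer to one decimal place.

4.1%

n = 383.7/83.12 ≈ 4.6162 half-lives.
Fraction remaining = (1/2)^4.6162 ≈ 0.040774, i.e. 4.0774%.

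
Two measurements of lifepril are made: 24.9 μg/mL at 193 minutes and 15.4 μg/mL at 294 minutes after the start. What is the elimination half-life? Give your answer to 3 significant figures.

Over Δt = 294 − 193 = 101 minutes, the level fell by a factor of 24.9/15.4 ≈ 1.6169.
n = log₂(1.6169) ≈ 0.69322 half-lives, so t½ = 101/0.69322 ≈ 145.7 minutes.

146 minutes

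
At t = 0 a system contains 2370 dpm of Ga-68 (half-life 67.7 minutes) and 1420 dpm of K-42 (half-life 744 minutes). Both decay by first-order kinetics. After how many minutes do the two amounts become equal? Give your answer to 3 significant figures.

Set 2370·(1/2)^(t/67.7) = 1420·(1/2)^(t/744).
Taking log₂: log₂(2370/1420) = t·(1/67.7 − 1/744).
log₂(1.669) = 0.739; 1/67.7 − 1/744 = 0.013427.
t = 0.739 / 0.013427 ≈ 55.038 minutes.

55.0 minutes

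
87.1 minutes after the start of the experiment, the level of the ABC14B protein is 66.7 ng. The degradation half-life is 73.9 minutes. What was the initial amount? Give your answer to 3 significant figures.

Number of half-lives elapsed: n = 87.1/73.9 ≈ 1.1786.
A₀ = A × 2^n = 66.7 × 2^1.1786 = 66.7 × 2.2636 ≈ 150.98 ng.

151 ng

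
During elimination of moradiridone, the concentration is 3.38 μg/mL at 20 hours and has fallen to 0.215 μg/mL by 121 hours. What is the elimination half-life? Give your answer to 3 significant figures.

25.4 hours

Over Δt = 121 − 20 = 101 hours, the level fell by a factor of 3.38/0.215 ≈ 15.721.
n = log₂(15.721) ≈ 3.9746 half-lives, so t½ = 101/3.9746 ≈ 25.411 hours.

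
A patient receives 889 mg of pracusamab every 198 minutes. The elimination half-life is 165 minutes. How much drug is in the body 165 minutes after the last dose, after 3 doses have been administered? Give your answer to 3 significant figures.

The 3 doses were given 561, 363, 165 minutes ago.
Total = 889·(1/2)^(561/165) + 889·(1/2)^(363/165) + 889·(1/2)^(165/165)
      = 84.217 + 193.48 + 444.5 ≈ 722.2 mg.

722 mg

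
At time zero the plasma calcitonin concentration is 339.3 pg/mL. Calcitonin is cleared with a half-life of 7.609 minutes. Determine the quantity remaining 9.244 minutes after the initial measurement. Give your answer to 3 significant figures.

146 pg/mL

Number of half-lives: n = 9.244/7.609 ≈ 1.2149.
Remaining = 339.3 × (1/2)^1.2149 = 339.3 × 0.43081 ≈ 146.17 pg/mL.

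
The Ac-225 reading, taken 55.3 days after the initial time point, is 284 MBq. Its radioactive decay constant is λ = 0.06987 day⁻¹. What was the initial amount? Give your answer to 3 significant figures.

t½ = ln 2 / λ = 0.69315 / 0.06987 ≈ 9.9205 days.
Number of half-lives elapsed: n = 55.3/9.9205 ≈ 5.5743.
A₀ = A × 2^n = 284 × 2^5.5743 = 284 × 47.647 ≈ 13532 MBq.

13500 MBq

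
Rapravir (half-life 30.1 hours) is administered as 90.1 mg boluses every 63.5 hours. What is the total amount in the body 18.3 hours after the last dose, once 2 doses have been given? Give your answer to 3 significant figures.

72.8 mg

The 2 doses were given 81.8, 18.3 hours ago.
Total = 90.1·(1/2)^(81.8/30.1) + 90.1·(1/2)^(18.3/30.1)
      = 13.698 + 59.116 ≈ 72.814 mg.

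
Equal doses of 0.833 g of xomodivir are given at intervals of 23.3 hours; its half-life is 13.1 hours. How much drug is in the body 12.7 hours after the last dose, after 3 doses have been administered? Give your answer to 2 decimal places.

0.59 g

The 3 doses were given 59.3, 36, 12.7 hours ago.
Total = 0.833·(1/2)^(59.3/13.1) + 0.833·(1/2)^(36/13.1) + 0.833·(1/2)^(12.7/13.1)
      = 0.036138 + 0.12399 + 0.42541 ≈ 0.58554 g.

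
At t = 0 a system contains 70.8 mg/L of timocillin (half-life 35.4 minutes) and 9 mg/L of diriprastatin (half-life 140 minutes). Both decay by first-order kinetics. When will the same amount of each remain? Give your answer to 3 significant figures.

Set 70.8·(1/2)^(t/35.4) = 9·(1/2)^(t/140).
Taking log₂: log₂(70.8/9) = t·(1/35.4 − 1/140).
log₂(7.8667) = 2.9758; 1/35.4 − 1/140 = 0.021106.
t = 2.9758 / 0.021106 ≈ 140.99 minutes.

141 minutes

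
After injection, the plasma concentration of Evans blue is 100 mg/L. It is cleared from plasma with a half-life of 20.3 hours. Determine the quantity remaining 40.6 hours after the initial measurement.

Elapsed time is 2 half-lives (40.6/20.3).
Each half-life halves the amount: 100 × (1/2)^2 = 100/4 = 25 mg/L.

25 mg/L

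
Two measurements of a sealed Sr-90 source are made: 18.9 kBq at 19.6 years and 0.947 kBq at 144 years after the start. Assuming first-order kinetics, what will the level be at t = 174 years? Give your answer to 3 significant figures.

0.460 kBq

Over Δt = 144 − 19.6 = 124.4 years, the level fell by a factor of 18.9/0.947 ≈ 19.958.
n = log₂(19.958) ≈ 4.3189 half-lives, so t½ = 124.4/4.3189 ≈ 28.804 years.
From t = 144 to t = 174: 0.947 × (1/2)^((174−144)/28.804) ≈ 0.46006 kBq.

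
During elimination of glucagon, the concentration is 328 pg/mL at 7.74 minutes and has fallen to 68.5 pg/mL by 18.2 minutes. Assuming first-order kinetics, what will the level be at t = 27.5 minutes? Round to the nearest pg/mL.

17 pg/mL

Over Δt = 18.2 − 7.74 = 10.46 minutes, the level fell by a factor of 328/68.5 ≈ 4.7883.
n = log₂(4.7883) ≈ 2.2595 half-lives, so t½ = 10.46/2.2595 ≈ 4.6293 minutes.
From t = 18.2 to t = 27.5: 68.5 × (1/2)^((27.5−18.2)/4.6293) ≈ 17.019 pg/mL.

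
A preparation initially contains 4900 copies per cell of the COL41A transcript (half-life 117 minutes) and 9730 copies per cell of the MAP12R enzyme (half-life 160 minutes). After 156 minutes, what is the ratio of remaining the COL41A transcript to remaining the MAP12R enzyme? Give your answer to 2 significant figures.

0.39

COL41A transcript: 4900 × (1/2)^(156/117) = 4900 × (1/2)^1.3333 ≈ 1944.6 copies per cell.
MAP12R enzyme: 9730 × (1/2)^(156/160) = 9730 × (1/2)^0.975 ≈ 4950 copies per cell.
Ratio ≈ 1944.6 / 4950 ≈ 0.39284.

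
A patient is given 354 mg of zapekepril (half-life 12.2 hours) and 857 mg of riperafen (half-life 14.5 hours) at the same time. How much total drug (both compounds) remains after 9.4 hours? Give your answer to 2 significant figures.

750 mg

zapekepril: 354 × (1/2)^(9.4/12.2) = 354 × (1/2)^0.77049 ≈ 207.52 mg.
riperafen: 857 × (1/2)^(9.4/14.5) = 857 × (1/2)^0.64828 ≈ 546.8 mg.
Total = 207.52 + 546.8 ≈ 754.32 mg.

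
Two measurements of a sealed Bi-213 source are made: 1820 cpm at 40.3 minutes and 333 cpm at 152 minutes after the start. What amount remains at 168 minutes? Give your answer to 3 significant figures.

Over Δt = 152 − 40.3 = 111.7 minutes, the level fell by a factor of 1820/333 ≈ 5.4655.
n = log₂(5.4655) ≈ 2.4503 half-lives, so t½ = 111.7/2.4503 ≈ 45.585 minutes.
From t = 152 to t = 168: 333 × (1/2)^((168−152)/45.585) ≈ 261.09 cpm.

261 cpm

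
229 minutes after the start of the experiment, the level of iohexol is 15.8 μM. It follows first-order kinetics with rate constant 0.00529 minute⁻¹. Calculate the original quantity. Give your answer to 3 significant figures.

t½ = ln 2 / λ = 0.69315 / 0.00529 ≈ 131.03 minutes.
Number of half-lives elapsed: n = 229/131.03 ≈ 1.7477.
A₀ = A × 2^n = 15.8 × 2^1.7477 = 15.8 × 3.3582 ≈ 53.06 μM.

53.1 μM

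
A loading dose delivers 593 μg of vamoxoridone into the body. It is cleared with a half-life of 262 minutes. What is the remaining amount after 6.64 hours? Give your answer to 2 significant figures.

210 μg

Convert the elapsed time: 6.64 hours = 398.4 minutes.
Number of half-lives: n = 398.4/262 ≈ 1.5206.
Remaining = 593 × (1/2)^1.5206 = 593 × 0.34854 ≈ 206.68 μg.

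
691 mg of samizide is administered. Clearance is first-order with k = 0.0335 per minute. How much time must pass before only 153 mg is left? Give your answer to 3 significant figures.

t½ = ln 2 / k = 0.69315 / 0.0335 ≈ 20.691 minutes.
Fraction remaining = 153/691 ≈ 0.22142.
n = log₂(691/153) = ln(4.5163)/ln 2 ≈ 2.1752 half-lives.
t = n × t½ = 2.1752 × 20.691 ≈ 45.006 minutes.

45.0 minutes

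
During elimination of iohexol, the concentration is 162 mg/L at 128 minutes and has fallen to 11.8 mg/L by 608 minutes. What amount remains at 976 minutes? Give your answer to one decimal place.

Over Δt = 608 − 128 = 480 minutes, the level fell by a factor of 162/11.8 ≈ 13.729.
n = log₂(13.729) ≈ 3.7791 half-lives, so t½ = 480/3.7791 ≈ 127.01 minutes.
From t = 608 to t = 976: 11.8 × (1/2)^((976−608)/127.01) ≈ 1.5838 mg/L.

1.6 mg/L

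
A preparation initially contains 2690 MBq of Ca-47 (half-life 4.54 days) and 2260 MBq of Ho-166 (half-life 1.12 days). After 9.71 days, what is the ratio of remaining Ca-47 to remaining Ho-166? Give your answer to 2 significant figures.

Ca-47: 2690 × (1/2)^(9.71/4.54) = 2690 × (1/2)^2.1388 ≈ 610.83 MBq.
Ho-166: 2260 × (1/2)^(9.71/1.12) = 2260 × (1/2)^8.6696 ≈ 5.5499 MBq.
Ratio ≈ 610.83 / 5.5499 ≈ 110.06.

110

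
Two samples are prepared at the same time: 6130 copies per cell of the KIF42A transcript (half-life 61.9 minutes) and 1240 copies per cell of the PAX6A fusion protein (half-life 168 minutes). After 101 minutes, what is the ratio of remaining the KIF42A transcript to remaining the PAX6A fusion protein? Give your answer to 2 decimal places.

2.42

KIF42A transcript: 6130 × (1/2)^(101/61.9) = 6130 × (1/2)^1.6317 ≈ 1978.2 copies per cell.
PAX6A fusion protein: 1240 × (1/2)^(101/168) = 1240 × (1/2)^0.60119 ≈ 817.42 copies per cell.
Ratio ≈ 1978.2 / 817.42 ≈ 2.4201.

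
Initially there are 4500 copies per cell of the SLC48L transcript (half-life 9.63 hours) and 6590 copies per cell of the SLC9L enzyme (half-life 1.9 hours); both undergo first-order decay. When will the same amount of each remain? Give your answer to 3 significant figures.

Set 4500·(1/2)^(t/9.63) = 6590·(1/2)^(t/1.9).
Taking log₂: log₂(4500/6590) = t·(1/9.63 − 1/1.9).
log₂(0.68285) = -0.55035; 1/9.63 − 1/1.9 = -0.42247.
t = -0.55035 / -0.42247 ≈ 1.3027 hours.

1.30 hours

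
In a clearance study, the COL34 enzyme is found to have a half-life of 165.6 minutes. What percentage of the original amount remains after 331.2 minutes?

25%

n = 331.2/165.6 ≈ 2 half-lives.
Fraction remaining = (1/2)^2 ≈ 0.25, i.e. 25%.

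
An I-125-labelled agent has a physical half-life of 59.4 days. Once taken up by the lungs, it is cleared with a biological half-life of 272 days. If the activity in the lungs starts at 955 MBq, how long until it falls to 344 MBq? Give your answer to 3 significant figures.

71.8 days

1/t_eff = 1/t_phys + 1/t_biol = 1/59.4 + 1/272 = 0.020511 per day.
t_eff = 59.4 × 272 / (59.4 + 272) ≈ 48.753 days.
n = log₂(955/344) ≈ 1.4731; t = 1.4731 × 48.753 ≈ 71.818 days.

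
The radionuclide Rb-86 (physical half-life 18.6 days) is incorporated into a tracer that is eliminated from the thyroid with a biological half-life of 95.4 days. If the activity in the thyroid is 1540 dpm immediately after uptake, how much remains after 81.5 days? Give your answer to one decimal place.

1/t_eff = 1/t_phys + 1/t_biol = 1/18.6 + 1/95.4 = 0.064246 per day.
t_eff = 18.6 × 95.4 / (18.6 + 95.4) ≈ 15.565 days.
Remaining = 1540 × (1/2)^(81.5/15.565) = 1540 × (1/2)^5.236 ≈ 40.862 dpm.

40.9 dpm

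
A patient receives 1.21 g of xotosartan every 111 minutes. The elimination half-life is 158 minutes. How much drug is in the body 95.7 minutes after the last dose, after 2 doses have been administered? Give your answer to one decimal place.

The 2 doses were given 206.7, 95.7 minutes ago.
Total = 1.21·(1/2)^(206.7/158) + 1.21·(1/2)^(95.7/158)
      = 0.48862 + 0.79516 ≈ 1.2838 g.

1.3 g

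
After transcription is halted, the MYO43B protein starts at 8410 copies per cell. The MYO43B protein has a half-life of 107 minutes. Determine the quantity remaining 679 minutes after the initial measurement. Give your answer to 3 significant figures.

103 copies per cell

Number of half-lives: n = 679/107 ≈ 6.3458.
Remaining = 8410 × (1/2)^6.3458 = 8410 × 0.012295 ≈ 103.4 copies per cell.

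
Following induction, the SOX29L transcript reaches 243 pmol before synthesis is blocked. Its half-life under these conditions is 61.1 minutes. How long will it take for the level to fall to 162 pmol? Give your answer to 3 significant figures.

Fraction remaining = 162/243 ≈ 0.66667.
n = log₂(243/162) = ln(1.5)/ln 2 ≈ 0.58496 half-lives.
t = n × t½ = 0.58496 × 61.1 ≈ 35.741 minutes.

35.7 minutes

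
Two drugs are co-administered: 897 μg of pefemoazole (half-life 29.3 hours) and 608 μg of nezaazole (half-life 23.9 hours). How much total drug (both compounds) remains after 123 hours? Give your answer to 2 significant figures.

pefemoazole: 897 × (1/2)^(123/29.3) = 897 × (1/2)^4.198 ≈ 48.875 μg.
nezaazole: 608 × (1/2)^(123/23.9) = 608 × (1/2)^5.1464 ≈ 17.166 μg.
Total = 48.875 + 17.166 ≈ 66.041 μg.

66 μg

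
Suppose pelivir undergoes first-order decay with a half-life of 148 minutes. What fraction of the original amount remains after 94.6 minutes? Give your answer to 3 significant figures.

0.642

n = 94.6/148 ≈ 0.63919 half-lives.
Fraction remaining = (1/2)^0.63919 ≈ 0.64207.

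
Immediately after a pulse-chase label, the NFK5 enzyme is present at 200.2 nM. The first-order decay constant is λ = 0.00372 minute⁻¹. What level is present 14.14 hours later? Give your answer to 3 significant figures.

8.53 nM

t½ = ln 2 / λ = 0.69315 / 0.00372 ≈ 186.33 minutes.
Convert the elapsed time: 14.14 hours = 848.4 minutes.
Number of half-lives: n = 848.4/186.33 ≈ 4.5532.
Remaining = 200.2 × (1/2)^4.5532 = 200.2 × 0.042594 ≈ 8.5273 nM.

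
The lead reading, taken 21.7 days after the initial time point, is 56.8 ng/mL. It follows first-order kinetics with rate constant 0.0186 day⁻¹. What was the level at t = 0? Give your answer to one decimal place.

85.0 ng/mL

t½ = ln 2 / k = 0.69315 / 0.0186 ≈ 37.266 days.
Number of half-lives elapsed: n = 21.7/37.266 ≈ 0.5823.
A₀ = A × 2^n = 56.8 × 2^0.5823 = 56.8 × 1.4972 ≈ 85.043 ng/mL.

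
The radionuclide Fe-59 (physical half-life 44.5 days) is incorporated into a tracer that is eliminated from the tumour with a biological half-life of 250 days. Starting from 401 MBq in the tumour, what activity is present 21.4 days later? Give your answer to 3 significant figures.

271 MBq

1/t_eff = 1/t_phys + 1/t_biol = 1/44.5 + 1/250 = 0.026472 per day.
t_eff = 44.5 × 250 / (44.5 + 250) ≈ 37.776 days.
Remaining = 401 × (1/2)^(21.4/37.776) = 401 × (1/2)^0.5665 ≈ 270.78 MBq.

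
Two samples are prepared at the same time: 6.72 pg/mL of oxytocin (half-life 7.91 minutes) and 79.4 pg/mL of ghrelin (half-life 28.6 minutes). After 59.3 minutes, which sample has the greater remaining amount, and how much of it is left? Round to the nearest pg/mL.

oxytocin: 6.72 × (1/2)^7.4968 ≈ 0.037205 pg/mL.
ghrelin: 79.4 × (1/2)^2.0734 ≈ 18.865 pg/mL.
Ghrelin has more remaining, at ≈ 18.865 pg/mL.

ghrelin, 19 pg/mL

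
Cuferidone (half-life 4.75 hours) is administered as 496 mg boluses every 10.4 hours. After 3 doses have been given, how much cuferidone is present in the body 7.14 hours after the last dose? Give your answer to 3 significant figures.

222 mg

The 3 doses were given 27.94, 17.54, 7.14 hours ago.
Total = 496·(1/2)^(27.94/4.75) + 496·(1/2)^(17.54/4.75) + 496·(1/2)^(7.14/4.75)
      = 8.4099 + 38.361 + 174.98 ≈ 221.75 mg.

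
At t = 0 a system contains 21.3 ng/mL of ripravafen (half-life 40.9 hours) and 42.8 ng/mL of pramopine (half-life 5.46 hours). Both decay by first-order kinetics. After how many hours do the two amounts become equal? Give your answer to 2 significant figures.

Set 21.3·(1/2)^(t/40.9) = 42.8·(1/2)^(t/5.46).
Taking log₂: log₂(21.3/42.8) = t·(1/40.9 − 1/5.46).
log₂(0.49766) = -1.0068; 1/40.9 − 1/5.46 = -0.1587.
t = -1.0068 / -0.1587 ≈ 6.3438 hours.

6.3 hours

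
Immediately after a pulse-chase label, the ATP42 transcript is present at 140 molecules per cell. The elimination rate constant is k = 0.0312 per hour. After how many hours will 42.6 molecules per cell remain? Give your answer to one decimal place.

t½ = ln 2 / k = 0.69315 / 0.0312 ≈ 22.216 hours.
Fraction remaining = 42.6/140 ≈ 0.30429.
n = log₂(140/42.6) = ln(3.2864)/ln 2 ≈ 1.7165 half-lives.
t = n × t½ = 1.7165 × 22.216 ≈ 38.134 hours.

38.1 hours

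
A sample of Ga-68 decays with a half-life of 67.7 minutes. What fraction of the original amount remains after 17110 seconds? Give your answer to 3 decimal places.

0.054

17110 seconds = 285.167 minutes.
n = 285.167/67.7 ≈ 4.2122 half-lives.
Fraction remaining = (1/2)^4.2122 ≈ 0.053951.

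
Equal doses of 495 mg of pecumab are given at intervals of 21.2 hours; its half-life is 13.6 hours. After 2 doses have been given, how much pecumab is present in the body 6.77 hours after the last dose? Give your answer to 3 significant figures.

The 2 doses were given 27.97, 6.77 hours ago.
Total = 495·(1/2)^(27.97/13.6) + 495·(1/2)^(6.77/13.6)
      = 118.99 + 350.55 ≈ 469.54 mg.

470 mg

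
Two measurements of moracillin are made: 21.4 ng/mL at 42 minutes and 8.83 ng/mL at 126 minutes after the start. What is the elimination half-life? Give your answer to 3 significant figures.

Over Δt = 126 − 42 = 84 minutes, the level fell by a factor of 21.4/8.83 ≈ 2.4236.
n = log₂(2.4236) ≈ 1.2771 half-lives, so t½ = 84/1.2771 ≈ 65.773 minutes.

65.8 minutes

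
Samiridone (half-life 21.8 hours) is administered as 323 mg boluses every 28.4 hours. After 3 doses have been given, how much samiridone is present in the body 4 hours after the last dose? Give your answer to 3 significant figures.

The 3 doses were given 60.8, 32.4, 4 hours ago.
Total = 323·(1/2)^(60.8/21.8) + 323·(1/2)^(32.4/21.8) + 323·(1/2)^(4/21.8)
      = 46.734 + 115.29 + 284.42 ≈ 446.45 mg.

446 mg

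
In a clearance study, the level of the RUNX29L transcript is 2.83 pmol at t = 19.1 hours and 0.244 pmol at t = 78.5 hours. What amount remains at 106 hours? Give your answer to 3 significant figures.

0.0785 pmol

Over Δt = 78.5 − 19.1 = 59.4 hours, the level fell by a factor of 2.83/0.244 ≈ 11.598.
n = log₂(11.598) ≈ 3.5358 half-lives, so t½ = 59.4/3.5358 ≈ 16.799 hours.
From t = 78.5 to t = 106: 0.244 × (1/2)^((106−78.5)/16.799) ≈ 0.078454 pmol.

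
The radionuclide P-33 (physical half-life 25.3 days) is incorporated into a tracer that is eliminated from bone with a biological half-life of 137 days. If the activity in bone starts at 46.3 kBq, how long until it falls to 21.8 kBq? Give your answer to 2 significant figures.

1/t_eff = 1/t_phys + 1/t_biol = 1/25.3 + 1/137 = 0.046825 per day.
t_eff = 25.3 × 137 / (25.3 + 137) ≈ 21.356 days.
n = log₂(46.3/21.8) ≈ 1.0867; t = 1.0867 × 21.356 ≈ 23.207 days.

23 days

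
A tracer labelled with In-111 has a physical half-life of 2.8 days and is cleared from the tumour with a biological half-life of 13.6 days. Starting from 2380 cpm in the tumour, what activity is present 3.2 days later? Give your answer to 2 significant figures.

1/t_eff = 1/t_phys + 1/t_biol = 1/2.8 + 1/13.6 = 0.43067 per day.
t_eff = 2.8 × 13.6 / (2.8 + 13.6) ≈ 2.322 days.
Remaining = 2380 × (1/2)^(3.2/2.322) = 2380 × (1/2)^1.3782 ≈ 915.61 cpm.

920 cpm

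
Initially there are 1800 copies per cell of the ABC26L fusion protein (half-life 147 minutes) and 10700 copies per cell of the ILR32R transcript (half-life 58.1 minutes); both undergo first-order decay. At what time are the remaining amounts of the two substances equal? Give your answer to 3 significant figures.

Set 1800·(1/2)^(t/147) = 10700·(1/2)^(t/58.1).
Taking log₂: log₂(1800/10700) = t·(1/147 − 1/58.1).
log₂(0.16822) = -2.5715; 1/147 − 1/58.1 = -0.010409.
t = -2.5715 / -0.010409 ≈ 247.05 minutes.

247 minutes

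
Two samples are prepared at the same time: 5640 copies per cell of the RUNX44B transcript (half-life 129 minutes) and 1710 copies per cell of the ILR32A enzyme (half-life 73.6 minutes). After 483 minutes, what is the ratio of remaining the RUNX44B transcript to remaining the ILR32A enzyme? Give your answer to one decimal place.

23.3

RUNX44B transcript: 5640 × (1/2)^(483/129) = 5640 × (1/2)^3.7442 ≈ 420.89 copies per cell.
ILR32A enzyme: 1710 × (1/2)^(483/73.6) = 1710 × (1/2)^6.5625 ≈ 18.092 copies per cell.
Ratio ≈ 420.89 / 18.092 ≈ 23.264.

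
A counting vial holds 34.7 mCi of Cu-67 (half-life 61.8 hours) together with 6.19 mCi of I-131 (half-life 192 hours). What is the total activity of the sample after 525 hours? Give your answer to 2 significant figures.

Cu-67: 34.7 × (1/2)^(525/61.8) = 34.7 × (1/2)^8.4951 ≈ 0.096169 mCi.
I-131: 6.19 × (1/2)^(525/192) = 6.19 × (1/2)^2.7344 ≈ 0.93017 mCi.
Total = 0.096169 + 0.93017 ≈ 1.0263 mCi.

1.0 mCi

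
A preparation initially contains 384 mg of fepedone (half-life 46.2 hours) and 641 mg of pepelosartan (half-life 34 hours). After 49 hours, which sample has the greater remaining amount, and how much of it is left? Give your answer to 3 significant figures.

pepelosartan, 236 mg

fepedone: 384 × (1/2)^1.0606 ≈ 184.1 mg.
pepelosartan: 641 × (1/2)^1.4412 ≈ 236.06 mg.
Pepelosartan has more remaining, at ≈ 236.06 mg.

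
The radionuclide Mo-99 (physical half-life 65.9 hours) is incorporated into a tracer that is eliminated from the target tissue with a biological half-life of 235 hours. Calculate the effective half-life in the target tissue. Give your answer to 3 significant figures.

51.5 hours

1/t_eff = 1/t_phys + 1/t_biol = 1/65.9 + 1/235 = 0.01943 per hour.
t_eff = 65.9 × 235 / (65.9 + 235) ≈ 51.467 hours.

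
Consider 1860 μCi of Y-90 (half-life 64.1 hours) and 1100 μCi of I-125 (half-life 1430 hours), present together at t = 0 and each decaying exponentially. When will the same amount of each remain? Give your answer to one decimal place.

50.9 hours

Set 1860·(1/2)^(t/64.1) = 1100·(1/2)^(t/1430).
Taking log₂: log₂(1860/1100) = t·(1/64.1 − 1/1430).
log₂(1.6909) = 0.7578; 1/64.1 − 1/1430 = 0.014901.
t = 0.7578 / 0.014901 ≈ 50.854 hours.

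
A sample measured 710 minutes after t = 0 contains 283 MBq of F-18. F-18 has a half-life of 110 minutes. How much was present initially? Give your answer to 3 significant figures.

24800 MBq

Number of half-lives elapsed: n = 710/110 ≈ 6.4545.
A₀ = A × 2^n = 283 × 2^6.4545 = 283 × 87.702 ≈ 24820 MBq.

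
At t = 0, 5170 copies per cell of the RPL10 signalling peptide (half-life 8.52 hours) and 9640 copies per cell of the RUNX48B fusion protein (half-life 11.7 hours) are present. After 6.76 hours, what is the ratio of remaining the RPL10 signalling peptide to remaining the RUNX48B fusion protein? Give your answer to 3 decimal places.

RPL10 signalling peptide: 5170 × (1/2)^(6.76/8.52) = 5170 × (1/2)^0.79343 ≈ 2982.9 copies per cell.
RUNX48B fusion protein: 9640 × (1/2)^(6.76/11.7) = 9640 × (1/2)^0.57778 ≈ 6458.8 copies per cell.
Ratio ≈ 2982.9 / 6458.8 ≈ 0.46185.

0.462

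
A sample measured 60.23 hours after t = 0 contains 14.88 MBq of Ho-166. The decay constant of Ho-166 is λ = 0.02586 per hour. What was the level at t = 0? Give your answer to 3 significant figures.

t½ = ln 2 / λ = 0.69315 / 0.02586 ≈ 26.804 hours.
Number of half-lives elapsed: n = 60.23/26.804 ≈ 2.2471.
A₀ = A × 2^n = 14.88 × 2^2.2471 = 14.88 × 4.7472 ≈ 70.638 MBq.

70.6 MBq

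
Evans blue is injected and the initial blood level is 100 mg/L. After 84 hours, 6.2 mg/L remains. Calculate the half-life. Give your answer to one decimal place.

20.9 hours

A/A₀ = 6.2/100 ≈ 0.062.
n = log₂(16.129) ≈ 4.0116 half-lives elapsed in 84 hours.
t½ = 84/4.0116 ≈ 20.939 hours.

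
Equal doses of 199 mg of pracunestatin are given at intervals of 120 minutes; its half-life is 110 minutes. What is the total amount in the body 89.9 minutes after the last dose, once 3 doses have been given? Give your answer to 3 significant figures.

The 3 doses were given 329.9, 209.9, 89.9 minutes ago.
Total = 199·(1/2)^(329.9/110) + 199·(1/2)^(209.9/110) + 199·(1/2)^(89.9/110)
      = 24.891 + 53.019 + 112.94 ≈ 190.85 mg.

191 mg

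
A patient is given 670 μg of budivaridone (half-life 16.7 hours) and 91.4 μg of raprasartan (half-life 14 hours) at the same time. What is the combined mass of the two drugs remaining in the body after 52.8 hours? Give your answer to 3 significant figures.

81.6 μg

budivaridone: 670 × (1/2)^(52.8/16.7) = 670 × (1/2)^3.1617 ≈ 74.871 μg.
raprasartan: 91.4 × (1/2)^(52.8/14) = 91.4 × (1/2)^3.7714 ≈ 6.6932 μg.
Total = 74.871 + 6.6932 ≈ 81.564 μg.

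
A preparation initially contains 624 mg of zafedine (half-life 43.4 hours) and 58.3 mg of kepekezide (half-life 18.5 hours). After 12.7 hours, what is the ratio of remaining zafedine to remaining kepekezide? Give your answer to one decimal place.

zafedine: 624 × (1/2)^(12.7/43.4) = 624 × (1/2)^0.29263 ≈ 509.44 mg.
kepekezide: 58.3 × (1/2)^(12.7/18.5) = 58.3 × (1/2)^0.68649 ≈ 36.226 mg.
Ratio ≈ 509.44 / 36.226 ≈ 14.063.

14.1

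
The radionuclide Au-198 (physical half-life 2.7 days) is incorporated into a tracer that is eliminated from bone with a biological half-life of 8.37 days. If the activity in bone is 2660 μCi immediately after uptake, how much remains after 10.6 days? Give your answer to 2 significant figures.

1/t_eff = 1/t_phys + 1/t_biol = 1/2.7 + 1/8.37 = 0.48984 per day.
t_eff = 2.7 × 8.37 / (2.7 + 8.37) ≈ 2.0415 days.
Remaining = 2660 × (1/2)^(10.6/2.0415) = 2660 × (1/2)^5.1924 ≈ 72.749 μCi.

73 μCi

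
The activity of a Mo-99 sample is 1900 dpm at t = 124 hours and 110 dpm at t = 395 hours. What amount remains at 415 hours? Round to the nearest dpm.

Over Δt = 395 − 124 = 271 hours, the level fell by a factor of 1900/110 ≈ 17.273.
n = log₂(17.273) ≈ 4.1104 half-lives, so t½ = 271/4.1104 ≈ 65.93 hours.
From t = 395 to t = 415: 110 × (1/2)^((415−395)/65.93) ≈ 89.14 dpm.

89 dpm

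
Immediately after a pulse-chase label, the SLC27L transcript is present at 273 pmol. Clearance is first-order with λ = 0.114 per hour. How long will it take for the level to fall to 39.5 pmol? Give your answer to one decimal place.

17.0 hours

t½ = ln 2 / λ = 0.69315 / 0.114 ≈ 6.0802 hours.
Fraction remaining = 39.5/273 ≈ 0.14469.
n = log₂(273/39.5) = ln(6.9114)/ln 2 ≈ 2.789 half-lives.
t = n × t½ = 2.789 × 6.0802 ≈ 16.958 hours.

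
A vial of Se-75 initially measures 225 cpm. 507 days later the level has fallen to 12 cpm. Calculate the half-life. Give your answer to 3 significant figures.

120 days

A/A₀ = 12/225 ≈ 0.053333.
n = log₂(18.75) ≈ 4.2288 half-lives elapsed in 507 days.
t½ = 507/4.2288 ≈ 119.89 days.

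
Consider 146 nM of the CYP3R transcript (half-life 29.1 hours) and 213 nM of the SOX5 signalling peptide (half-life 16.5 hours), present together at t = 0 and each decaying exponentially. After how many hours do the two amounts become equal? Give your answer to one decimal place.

Set 146·(1/2)^(t/29.1) = 213·(1/2)^(t/16.5).
Taking log₂: log₂(146/213) = t·(1/29.1 − 1/16.5).
log₂(0.68545) = -0.54489; 1/29.1 − 1/16.5 = -0.026242.
t = -0.54489 / -0.026242 ≈ 20.764 hours.

20.8 hours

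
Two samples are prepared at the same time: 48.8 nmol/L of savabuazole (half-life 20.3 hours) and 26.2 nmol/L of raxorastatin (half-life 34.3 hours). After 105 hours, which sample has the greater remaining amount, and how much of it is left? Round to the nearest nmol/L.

savabuazole: 48.8 × (1/2)^5.1724 ≈ 1.3532 nmol/L.
raxorastatin: 26.2 × (1/2)^3.0612 ≈ 3.1389 nmol/L.
Raxorastatin has more remaining, at ≈ 3.1389 nmol/L.

raxorastatin, 3 nmol/L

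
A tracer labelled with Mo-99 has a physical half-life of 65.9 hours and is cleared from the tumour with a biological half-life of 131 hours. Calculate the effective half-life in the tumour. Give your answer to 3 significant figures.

1/t_eff = 1/t_phys + 1/t_biol = 1/65.9 + 1/131 = 0.022808 per hour.
t_eff = 65.9 × 131 / (65.9 + 131) ≈ 43.844 hours.

43.8 hours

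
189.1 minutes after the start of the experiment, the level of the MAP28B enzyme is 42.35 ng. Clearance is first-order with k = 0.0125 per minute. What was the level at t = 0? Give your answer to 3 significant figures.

t½ = ln 2 / k = 0.69315 / 0.0125 ≈ 55.452 minutes.
Number of half-lives elapsed: n = 189.1/55.452 ≈ 3.4102.
A₀ = A × 2^n = 42.35 × 2^3.4102 = 42.35 × 10.631 ≈ 450.21 ng.

450 ng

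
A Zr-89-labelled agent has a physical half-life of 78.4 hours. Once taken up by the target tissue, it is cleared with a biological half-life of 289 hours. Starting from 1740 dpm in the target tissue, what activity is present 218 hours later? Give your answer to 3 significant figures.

150 dpm

1/t_eff = 1/t_phys + 1/t_biol = 1/78.4 + 1/289 = 0.016215 per hour.
t_eff = 78.4 × 289 / (78.4 + 289) ≈ 61.67 hours.
Remaining = 1740 × (1/2)^(218/61.67) = 1740 × (1/2)^3.5349 ≈ 150.12 dpm.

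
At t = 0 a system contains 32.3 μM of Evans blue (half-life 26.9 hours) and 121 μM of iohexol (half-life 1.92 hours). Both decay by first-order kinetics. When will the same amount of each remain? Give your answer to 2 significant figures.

3.9 hours

Set 32.3·(1/2)^(t/26.9) = 121·(1/2)^(t/1.92).
Taking log₂: log₂(32.3/121) = t·(1/26.9 − 1/1.92).
log₂(0.26694) = -1.9054; 1/26.9 − 1/1.92 = -0.48366.
t = -1.9054 / -0.48366 ≈ 3.9396 hours.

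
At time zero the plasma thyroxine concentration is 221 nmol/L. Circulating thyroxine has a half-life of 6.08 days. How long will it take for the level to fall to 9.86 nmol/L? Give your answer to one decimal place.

27.3 days

Fraction remaining = 9.86/221 ≈ 0.044615.
n = log₂(221/9.86) = ln(22.414)/ln 2 ≈ 4.4863 half-lives.
t = n × t½ = 4.4863 × 6.08 ≈ 27.277 days.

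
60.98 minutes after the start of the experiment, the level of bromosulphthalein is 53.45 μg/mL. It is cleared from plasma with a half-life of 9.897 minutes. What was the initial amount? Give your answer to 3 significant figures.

Number of half-lives elapsed: n = 60.98/9.897 ≈ 6.1615.
A₀ = A × 2^n = 53.45 × 2^6.1615 = 53.45 × 71.579 ≈ 3825.9 μg/mL.

3830 μg/mL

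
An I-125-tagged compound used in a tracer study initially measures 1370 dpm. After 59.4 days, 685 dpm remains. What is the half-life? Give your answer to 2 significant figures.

59 days

A/A₀ = 685/1370 ≈ 0.5.
n = log₂(2) ≈ 1 half-life elapsed in 59.4 days.
t½ = 59.4/1 ≈ 59.4 days.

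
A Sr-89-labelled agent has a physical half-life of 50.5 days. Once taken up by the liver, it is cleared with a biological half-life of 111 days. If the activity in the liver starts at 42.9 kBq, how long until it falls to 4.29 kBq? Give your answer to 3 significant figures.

1/t_eff = 1/t_phys + 1/t_biol = 1/50.5 + 1/111 = 0.028811 per day.
t_eff = 50.5 × 111 / (50.5 + 111) ≈ 34.709 days.
n = log₂(42.9/4.29) ≈ 3.3219; t = 3.3219 × 34.709 ≈ 115.3 days.

115 days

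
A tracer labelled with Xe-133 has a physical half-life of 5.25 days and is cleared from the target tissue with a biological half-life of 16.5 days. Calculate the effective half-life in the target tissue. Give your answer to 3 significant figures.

1/t_eff = 1/t_phys + 1/t_biol = 1/5.25 + 1/16.5 = 0.25108 per day.
t_eff = 5.25 × 16.5 / (5.25 + 16.5) ≈ 3.9828 days.

3.98 days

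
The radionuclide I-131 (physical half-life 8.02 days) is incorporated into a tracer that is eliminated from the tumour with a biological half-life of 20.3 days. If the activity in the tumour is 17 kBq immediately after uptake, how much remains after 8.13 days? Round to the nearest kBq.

1/t_eff = 1/t_phys + 1/t_biol = 1/8.02 + 1/20.3 = 0.17395 per day.
t_eff = 8.02 × 20.3 / (8.02 + 20.3) ≈ 5.7488 days.
Remaining = 17 × (1/2)^(8.13/5.7488) = 17 × (1/2)^1.4142 ≈ 6.3787 kBq.

6 kBq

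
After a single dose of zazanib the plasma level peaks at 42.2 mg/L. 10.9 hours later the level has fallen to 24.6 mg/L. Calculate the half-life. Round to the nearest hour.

14 hours

A/A₀ = 24.6/42.2 ≈ 0.58294.
n = log₂(1.7154) ≈ 0.77858 half-lives elapsed in 10.9 hours.
t½ = 10.9/0.77858 ≈ 14 hours.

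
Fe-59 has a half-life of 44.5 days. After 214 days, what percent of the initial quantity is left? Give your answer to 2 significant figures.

n = 214/44.5 ≈ 4.809 half-lives.
Fraction remaining = (1/2)^4.809 ≈ 0.035674, i.e. 3.5674%.

3.6%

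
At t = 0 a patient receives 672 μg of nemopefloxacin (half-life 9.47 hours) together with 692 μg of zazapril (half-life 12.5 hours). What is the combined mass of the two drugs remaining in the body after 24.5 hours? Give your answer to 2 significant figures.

290 μg

nemopefloxacin: 672 × (1/2)^(24.5/9.47) = 672 × (1/2)^2.5871 ≈ 111.83 μg.
zazapril: 692 × (1/2)^(24.5/12.5) = 692 × (1/2)^1.96 ≈ 177.86 μg.
Total = 111.83 + 177.86 ≈ 289.7 μg.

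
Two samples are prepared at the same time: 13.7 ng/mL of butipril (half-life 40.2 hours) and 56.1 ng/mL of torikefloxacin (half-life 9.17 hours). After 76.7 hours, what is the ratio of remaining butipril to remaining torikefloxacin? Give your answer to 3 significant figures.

21.4

butipril: 13.7 × (1/2)^(76.7/40.2) = 13.7 × (1/2)^1.908 ≈ 3.6506 ng/mL.
torikefloxacin: 56.1 × (1/2)^(76.7/9.17) = 56.1 × (1/2)^8.3642 ≈ 0.17025 ng/mL.
Ratio ≈ 3.6506 / 0.17025 ≈ 21.443.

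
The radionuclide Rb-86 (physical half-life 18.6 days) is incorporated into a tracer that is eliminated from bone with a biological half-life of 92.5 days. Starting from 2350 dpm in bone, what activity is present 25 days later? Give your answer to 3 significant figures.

768 dpm

1/t_eff = 1/t_phys + 1/t_biol = 1/18.6 + 1/92.5 = 0.064574 per day.
t_eff = 18.6 × 92.5 / (18.6 + 92.5) ≈ 15.486 days.
Remaining = 2350 × (1/2)^(25/15.486) = 2350 × (1/2)^1.6144 ≈ 767.54 dpm.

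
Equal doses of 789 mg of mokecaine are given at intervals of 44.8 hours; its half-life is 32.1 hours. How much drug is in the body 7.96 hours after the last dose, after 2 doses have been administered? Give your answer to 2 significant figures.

The 2 doses were given 52.76, 7.96 hours ago.
Total = 789·(1/2)^(52.76/32.1) + 789·(1/2)^(7.96/32.1)
      = 252.52 + 664.4 ≈ 916.92 mg.

920 mg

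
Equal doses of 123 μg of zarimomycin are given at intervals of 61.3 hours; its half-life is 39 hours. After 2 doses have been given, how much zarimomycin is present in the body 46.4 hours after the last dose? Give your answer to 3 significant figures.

The 2 doses were given 107.7, 46.4 hours ago.
Total = 123·(1/2)^(107.7/39) + 123·(1/2)^(46.4/39)
      = 18.138 + 53.921 ≈ 72.059 μg.

72.1 μg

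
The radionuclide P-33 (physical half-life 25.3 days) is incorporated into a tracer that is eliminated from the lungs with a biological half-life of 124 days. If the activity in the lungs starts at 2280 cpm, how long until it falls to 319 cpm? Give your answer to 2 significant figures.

60 days

1/t_eff = 1/t_phys + 1/t_biol = 1/25.3 + 1/124 = 0.04759 per day.
t_eff = 25.3 × 124 / (25.3 + 124) ≈ 21.013 days.
n = log₂(2280/319) ≈ 2.8374; t = 2.8374 × 21.013 ≈ 59.622 days.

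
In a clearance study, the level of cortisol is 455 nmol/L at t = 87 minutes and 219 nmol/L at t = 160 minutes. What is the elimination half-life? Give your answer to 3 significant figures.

69.2 minutes

Over Δt = 160 − 87 = 73 minutes, the level fell by a factor of 455/219 ≈ 2.0776.
n = log₂(2.0776) ≈ 1.0549 half-lives, so t½ = 73/1.0549 ≈ 69.199 minutes.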